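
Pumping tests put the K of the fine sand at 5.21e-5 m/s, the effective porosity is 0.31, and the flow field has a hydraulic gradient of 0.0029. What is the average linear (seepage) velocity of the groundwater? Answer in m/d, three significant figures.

0.0421 m/d

K = 5.21e-5 m/s × 86400 s/d = 4.501 m/d
q = Ki = 4.501 × 0.0029 = 0.01305 m/d
Average linear velocity = 0.01305 / 0.31 = 0.04211 m/d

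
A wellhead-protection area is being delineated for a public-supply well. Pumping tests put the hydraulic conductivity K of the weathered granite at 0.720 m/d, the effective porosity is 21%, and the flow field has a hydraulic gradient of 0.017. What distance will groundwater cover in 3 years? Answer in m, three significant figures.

63.8 m

q = Ki = 0.720 × 0.017 = 0.01224 m/d
v = Ki/n = 0.720·0.017/0.21 = 0.05829 m/d
T = 3 yr × 365 = 1095 d
L = v × T = 0.05829 × 1095 = 63.82 m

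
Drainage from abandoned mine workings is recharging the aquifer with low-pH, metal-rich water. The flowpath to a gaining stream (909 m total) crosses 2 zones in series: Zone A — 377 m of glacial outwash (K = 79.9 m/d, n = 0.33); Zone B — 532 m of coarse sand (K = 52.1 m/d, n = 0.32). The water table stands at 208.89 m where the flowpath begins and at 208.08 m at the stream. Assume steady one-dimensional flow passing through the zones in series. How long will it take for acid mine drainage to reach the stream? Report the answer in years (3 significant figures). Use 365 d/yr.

Total head drop ΔH = 208.89 − 208.08 = 0.81 m
Steady 1-D flow in series ⇒ the Darcy flux q is identical in every zone and the zone head losses add (resistances L/K in series).
Σ(L/K) = 377/79.9 + 532/52.1 = 4.718 + 10.21 = 14.93 d
q = ΔH / Σ(L/K) = 0.81 / 14.93 = 0.05425 m/d (same in every zone)
Zone A: v = q/n = 0.05425/0.33 = 0.1644 m/d → t_A = 377/0.1644 = 2293 d
Zone B: v = q/n = 0.05425/0.32 = 0.1695 m/d → t_B = 532/0.1695 = 3138 d
Total t = 2293 + 3138 = 5431 d
   = 5431 / 365 = 14.9 yr

14.9 years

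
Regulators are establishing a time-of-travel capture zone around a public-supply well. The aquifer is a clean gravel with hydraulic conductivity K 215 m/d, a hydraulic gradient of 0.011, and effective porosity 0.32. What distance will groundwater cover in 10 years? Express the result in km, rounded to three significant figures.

q = Ki = 215 × 0.011 = 2.365 m/d
Average linear velocity = 2.365 / 0.32 = 7.391 m/d
T = 10 yr × 365 = 3650 d
L = v × T = 7.391 × 3650 = 26980 m
   = 27.0 km

27.0 km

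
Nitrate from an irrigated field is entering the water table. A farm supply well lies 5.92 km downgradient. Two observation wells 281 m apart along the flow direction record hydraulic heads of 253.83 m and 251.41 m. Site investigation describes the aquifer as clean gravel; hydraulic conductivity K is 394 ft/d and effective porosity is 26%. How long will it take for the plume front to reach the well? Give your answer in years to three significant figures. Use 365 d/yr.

Hydraulic gradient i = (253.83 − 251.41) / 281 = 2.42 / 281 = 0.008612
K = 394 ft/d × 0.3048 = 120.1 m/d
Darcy flux q = K·i = 120.1 × 0.008612 = 1.034 m/d
Average linear velocity = 1.034 / 0.26 = 3.978 m/d
L = 5.92 km = 5920 m
t = L / v = 5920 / 3.978 = 1488 d
   = 1488 / 365 = 4.08 yr

4.08 years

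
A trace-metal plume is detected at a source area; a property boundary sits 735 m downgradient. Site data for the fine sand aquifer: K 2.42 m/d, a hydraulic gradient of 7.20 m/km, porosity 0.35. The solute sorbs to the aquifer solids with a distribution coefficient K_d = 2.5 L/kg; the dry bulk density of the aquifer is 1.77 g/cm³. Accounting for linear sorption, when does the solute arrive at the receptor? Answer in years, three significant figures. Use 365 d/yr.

552 years

q = Ki = 2.42 × 0.0072 = 0.01742 m/d
v_s = q/n_e = 0.01742/0.35 = 0.04978 m/d
Retardation R = 1 + ρ_b·K_d/n = 1 + 1.77×2.5/0.35 = 13.64
Contaminant velocity v_c = v/R = 0.04978/13.64 = 0.003649 m/d
t = L/v_c = 735/0.003649 = 201400 d
   = 201400/365 = 552 yr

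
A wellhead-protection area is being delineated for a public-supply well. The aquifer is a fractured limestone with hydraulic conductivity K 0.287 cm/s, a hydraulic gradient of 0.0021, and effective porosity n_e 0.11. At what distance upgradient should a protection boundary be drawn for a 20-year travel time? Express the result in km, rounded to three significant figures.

34.6 km

K = 0.287 cm/s × 864 = 248.0 m/d
Darcy flux q = K·i = 248.0 × 0.0021 = 0.5207 m/d
Average linear velocity = 0.5207 / 0.11 = 4.734 m/d
T = 20 yr × 365 = 7300 d
L = v × T = 4.734 × 7300 = 34560 m
   = 34.6 km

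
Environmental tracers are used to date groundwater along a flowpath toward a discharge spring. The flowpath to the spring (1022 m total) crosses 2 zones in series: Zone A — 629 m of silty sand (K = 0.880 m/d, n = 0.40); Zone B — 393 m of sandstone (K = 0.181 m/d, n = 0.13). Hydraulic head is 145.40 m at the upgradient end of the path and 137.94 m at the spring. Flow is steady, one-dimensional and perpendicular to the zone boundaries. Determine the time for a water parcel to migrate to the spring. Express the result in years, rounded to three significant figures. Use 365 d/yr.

Total head drop ΔH = 145.40 − 137.94 = 7.46 m
Steady 1-D flow in series ⇒ the Darcy flux q is identical in every zone and the zone head losses add (resistances L/K in series).
Σ(L/K) = 629/0.880 + 393/0.181 = 714.8 + 2171 = 2886 d
q = ΔH / Σ(L/K) = 7.46 / 2886 = 0.002585 m/d (same in every zone)
Zone A: v = q/n = 0.002585/0.40 = 0.006462 m/d → t_A = 629/0.006462 = 97340 d
Zone B: v = q/n = 0.002585/0.13 = 0.01988 m/d → t_B = 393/0.01988 = 19770 d
Total t = 97340 + 19770 = 117100 d
   = 117100 / 365 = 321 yr

321 years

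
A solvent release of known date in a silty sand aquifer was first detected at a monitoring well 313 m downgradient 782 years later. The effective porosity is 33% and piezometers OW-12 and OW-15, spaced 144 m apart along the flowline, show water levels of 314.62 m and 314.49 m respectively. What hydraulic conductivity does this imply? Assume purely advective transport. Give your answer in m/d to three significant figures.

Hydraulic gradient i = (314.62 − 314.49) / 144 = 0.13 / 144 = 9.028e-4
t = 782 years = 285400 d
v = L / t = 313 / 285400 = 0.001097 m/d
K = v · n / i = 0.001097 × 0.33 / 9.028e-4 = 0.401 m/d

0.401 m/d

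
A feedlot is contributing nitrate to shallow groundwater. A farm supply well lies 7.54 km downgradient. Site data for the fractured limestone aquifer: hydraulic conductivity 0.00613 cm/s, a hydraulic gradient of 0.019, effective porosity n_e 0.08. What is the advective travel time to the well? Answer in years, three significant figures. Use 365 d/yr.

K = 0.00613 cm/s × 864 = 5.296 m/d
Specific discharge q = 5.296 × 0.019 = 0.1006 m/d
v_s = q/n_e = 0.1006/0.08 = 1.258 m/d
L = 7.54 km = 7540 m
t = L / v = 7540 / 1.258 = 5994 d
   = 5994 / 365 = 16.4 yr

16.4 years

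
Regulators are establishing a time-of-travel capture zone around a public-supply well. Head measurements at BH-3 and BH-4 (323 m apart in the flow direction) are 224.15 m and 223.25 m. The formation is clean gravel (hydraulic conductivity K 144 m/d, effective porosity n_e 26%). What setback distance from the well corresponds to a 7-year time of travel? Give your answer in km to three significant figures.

3.94 km

Hydraulic gradient i = (224.15 − 223.25) / 323 = 0.90 / 323 = 0.002786
Darcy flux q = K·i = 144 × 0.002786 = 0.4012 m/d
Seepage velocity v = q / n = 0.4012 / 0.26 = 1.543 m/d
T = 7 yr × 365 = 2555 d
L = v × T = 1.543 × 2555 = 3943 m
   = 3.94 km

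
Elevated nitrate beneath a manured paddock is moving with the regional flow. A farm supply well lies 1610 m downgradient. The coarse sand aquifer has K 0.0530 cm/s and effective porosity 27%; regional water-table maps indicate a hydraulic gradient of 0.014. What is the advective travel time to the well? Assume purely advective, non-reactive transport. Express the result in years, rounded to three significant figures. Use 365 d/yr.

1.86 years

K = 0.0530 cm/s × 864 = 45.79 m/d
Darcy flux q = K·i = 45.79 × 0.014 = 0.6411 m/d
Average linear velocity = 0.6411 / 0.27 = 2.374 m/d
t = L / v = 1610 / 2.374 = 678.1 d
   = 678.1 / 365 = 1.86 yr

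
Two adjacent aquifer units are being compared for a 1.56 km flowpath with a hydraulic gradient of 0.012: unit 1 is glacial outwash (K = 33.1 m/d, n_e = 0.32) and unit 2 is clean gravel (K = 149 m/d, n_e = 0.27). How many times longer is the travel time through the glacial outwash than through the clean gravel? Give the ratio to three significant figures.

5.34

Unit 1 (glacial outwash): v = 33.1×0.012/0.32 = 1.241 m/d, t = 1560/1.241 = 1257 d
Unit 2 (clean gravel): v = 149×0.012/0.27 = 6.622 m/d, t = 1560/6.622 = 235.6 d
t(glacial outwash) / t(clean gravel) = 1257/235.6 = 5.34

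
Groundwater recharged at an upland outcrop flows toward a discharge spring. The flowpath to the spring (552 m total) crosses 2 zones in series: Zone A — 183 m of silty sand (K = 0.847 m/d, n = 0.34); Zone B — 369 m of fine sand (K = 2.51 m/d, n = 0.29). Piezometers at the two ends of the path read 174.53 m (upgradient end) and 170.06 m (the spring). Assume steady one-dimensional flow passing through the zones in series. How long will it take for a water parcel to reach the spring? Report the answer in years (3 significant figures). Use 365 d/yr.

Total head drop ΔH = 174.53 − 170.06 = 4.47 m
Steady 1-D flow in series ⇒ the Darcy flux q is identical in every zone and the zone head losses add (resistances L/K in series).
Σ(L/K) = 183/0.847 + 369/2.51 = 216.1 + 147.0 = 363.1 d
q = ΔH / Σ(L/K) = 4.47 / 363.1 = 0.01231 m/d (same in every zone)
Zone A: v = q/n = 0.01231/0.34 = 0.03621 m/d → t_A = 183/0.03621 = 5054 d
Zone B: v = q/n = 0.01231/0.29 = 0.04245 m/d → t_B = 369/0.04245 = 8692 d
Total t = 5054 + 8692 = 13750 d
   = 13750 / 365 = 37.7 yr

37.7 years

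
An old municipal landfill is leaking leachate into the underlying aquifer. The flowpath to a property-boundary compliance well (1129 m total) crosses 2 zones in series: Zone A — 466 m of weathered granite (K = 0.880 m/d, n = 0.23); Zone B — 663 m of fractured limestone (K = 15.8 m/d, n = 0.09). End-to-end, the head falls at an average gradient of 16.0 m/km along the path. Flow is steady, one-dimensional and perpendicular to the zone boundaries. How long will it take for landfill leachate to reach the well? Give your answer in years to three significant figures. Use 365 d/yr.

14.5 years

For zones in series the flux q is common to all zones; the equivalent conductivity is the harmonic (thickness-weighted) mean, K_eq = L_total / Σ(L_j/K_j).
Σ(L/K) = 466/0.880 + 663/15.8 = 529.5 + 41.96 = 571.5 d
K_eq = L_total / Σ(L/K) = 1129 / 571.5 = 1.975 m/d
q = K_eq · i = 1.975 × 0.016 = 0.03161 m/d (same in every zone)
Zone A: v = q/n = 0.03161/0.23 = 0.1374 m/d → t_A = 466/0.1374 = 3391 d
Zone B: v = q/n = 0.03161/0.09 = 0.3512 m/d → t_B = 663/0.3512 = 1888 d
Total t = 3391 + 1888 = 5279 d
   = 5279 / 365 = 14.5 yr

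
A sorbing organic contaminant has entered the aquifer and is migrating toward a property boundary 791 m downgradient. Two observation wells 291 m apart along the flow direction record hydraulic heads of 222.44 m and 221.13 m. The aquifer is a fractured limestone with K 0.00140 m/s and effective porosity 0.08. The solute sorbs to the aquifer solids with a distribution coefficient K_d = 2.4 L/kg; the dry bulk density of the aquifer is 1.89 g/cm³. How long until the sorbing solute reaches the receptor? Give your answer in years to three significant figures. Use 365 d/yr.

Hydraulic gradient i = (222.44 − 221.13) / 291 = 1.31 / 291 = 0.004502
K = 0.00140 m/s × 86400 s/d = 121.0 m/d
Specific discharge q = 121.0 × 0.004502 = 0.5445 m/d
v_s = q/n_e = 0.5445/0.08 = 6.807 m/d
Retardation R = 1 + ρ_b·K_d/n = 1 + 1.89×2.4/0.08 = 57.70
Contaminant velocity v_c = v/R = 6.807/57.70 = 0.1180 m/d
t = L/v_c = 791/0.1180 = 6705 d
   = 6705/365 = 18.4 yr

18.4 years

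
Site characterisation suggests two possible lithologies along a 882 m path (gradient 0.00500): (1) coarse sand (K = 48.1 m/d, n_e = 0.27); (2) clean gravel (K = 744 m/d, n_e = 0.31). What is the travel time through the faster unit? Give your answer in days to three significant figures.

Unit 1 (coarse sand): v = 48.1×0.0050/0.27 = 0.8907 m/d, t = 882/0.8907 = 990.2 d
Unit 2 (clean gravel): v = 744×0.0050/0.31 = 12.00 m/d, t = 882/12.00 = 73.50 d
Faster unit: t = 73.5 d

73.5 days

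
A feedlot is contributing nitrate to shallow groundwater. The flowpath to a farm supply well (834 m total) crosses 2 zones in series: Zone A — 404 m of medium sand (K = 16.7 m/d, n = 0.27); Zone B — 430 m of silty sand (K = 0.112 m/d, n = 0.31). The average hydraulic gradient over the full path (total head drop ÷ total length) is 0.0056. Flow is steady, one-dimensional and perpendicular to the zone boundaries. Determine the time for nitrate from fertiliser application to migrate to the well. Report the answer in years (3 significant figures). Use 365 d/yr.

549 years

Continuity: the same q passes through each zone, so ΔH = q·Σ(L_j/K_j) — the zones act as resistances in series.
Σ(L/K) = 404/16.7 + 430/0.112 = 24.19 + 3839 = 3863 d
K_eq = L_total / Σ(L/K) = 834 / 3863 = 0.2159 m/d
q = K_eq · i = 0.2159 × 0.0056 = 0.001209 m/d (same in every zone)
Zone A: v = q/n = 0.001209/0.27 = 0.004477 m/d → t_A = 404/0.004477 = 90230 d
Zone B: v = q/n = 0.001209/0.31 = 0.003900 m/d → t_B = 430/0.003900 = 110300 d
Total t = 90230 + 110300 = 200500 d
   = 200500 / 365 = 549 yr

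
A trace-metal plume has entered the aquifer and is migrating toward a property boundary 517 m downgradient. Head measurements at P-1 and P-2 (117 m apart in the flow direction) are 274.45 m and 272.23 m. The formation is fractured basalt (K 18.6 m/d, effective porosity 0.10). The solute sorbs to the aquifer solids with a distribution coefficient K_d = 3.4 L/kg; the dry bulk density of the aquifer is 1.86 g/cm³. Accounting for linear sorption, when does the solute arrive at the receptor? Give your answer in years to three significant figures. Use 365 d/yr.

25.8 years

Hydraulic gradient i = (274.45 − 272.23) / 117 = 2.22 / 117 = 0.01897
q = Ki = 18.6 × 0.01897 = 0.3529 m/d
v = Ki/n = 18.6·0.01897/0.10 = 3.529 m/d
Retardation R = 1 + ρ_b·K_d/n = 1 + 1.86×3.4/0.10 = 64.24
Contaminant velocity v_c = v/R = 3.529/64.24 = 0.05494 m/d
t = L/v_c = 517/0.05494 = 9411 d
   = 9411/365 = 25.8 yr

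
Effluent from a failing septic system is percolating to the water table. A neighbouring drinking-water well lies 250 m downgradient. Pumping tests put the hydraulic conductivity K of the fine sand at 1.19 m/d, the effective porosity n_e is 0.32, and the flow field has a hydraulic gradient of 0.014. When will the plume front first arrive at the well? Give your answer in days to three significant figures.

4800 days

Specific discharge q = 1.19 × 0.014 = 0.01666 m/d
Seepage velocity v = q / n = 0.01666 / 0.32 = 0.05206 m/d
t = L / v = 250 / 0.05206 = 4802 d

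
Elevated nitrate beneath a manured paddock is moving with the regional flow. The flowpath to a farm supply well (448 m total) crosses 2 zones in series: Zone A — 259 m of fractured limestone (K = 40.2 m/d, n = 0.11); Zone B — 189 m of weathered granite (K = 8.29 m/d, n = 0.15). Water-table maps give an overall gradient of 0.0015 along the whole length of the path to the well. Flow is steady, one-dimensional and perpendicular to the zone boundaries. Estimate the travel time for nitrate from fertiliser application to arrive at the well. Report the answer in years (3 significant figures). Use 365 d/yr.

6.78 years

Continuity: the same q passes through each zone, so ΔH = q·Σ(L_j/K_j) — the zones act as resistances in series.
Σ(L/K) = 259/40.2 + 189/8.29 = 6.443 + 22.80 = 29.24 d
K_eq = L_total / Σ(L/K) = 448 / 29.24 = 15.32 m/d
q = K_eq · i = 15.32 × 0.0015 = 0.02298 m/d (same in every zone)
Zone A: v = q/n = 0.02298/0.11 = 0.2089 m/d → t_A = 259/0.2089 = 1240 d
Zone B: v = q/n = 0.02298/0.15 = 0.1532 m/d → t_B = 189/0.1532 = 1234 d
Total t = 1240 + 1234 = 2473 d
   = 2473 / 365 = 6.78 yr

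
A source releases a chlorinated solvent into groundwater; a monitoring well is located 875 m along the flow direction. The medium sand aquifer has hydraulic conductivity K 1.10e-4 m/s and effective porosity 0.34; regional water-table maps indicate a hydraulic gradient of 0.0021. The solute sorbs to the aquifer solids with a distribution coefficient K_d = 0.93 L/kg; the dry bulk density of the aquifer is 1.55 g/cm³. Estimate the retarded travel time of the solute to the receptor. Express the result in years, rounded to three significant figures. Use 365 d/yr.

214 years

K = 1.10e-4 m/s × 86400 s/d = 9.504 m/d
q = Ki = 9.504 × 0.0021 = 0.01996 m/d
Average linear velocity = 0.01996 / 0.34 = 0.05870 m/d
Retardation R = 1 + ρ_b·K_d/n = 1 + 1.55×0.93/0.34 = 5.240
Contaminant velocity v_c = v/R = 0.05870/5.240 = 0.01120 m/d
t = L/v_c = 875/0.01120 = 78100 d
   = 78100/365 = 214 yr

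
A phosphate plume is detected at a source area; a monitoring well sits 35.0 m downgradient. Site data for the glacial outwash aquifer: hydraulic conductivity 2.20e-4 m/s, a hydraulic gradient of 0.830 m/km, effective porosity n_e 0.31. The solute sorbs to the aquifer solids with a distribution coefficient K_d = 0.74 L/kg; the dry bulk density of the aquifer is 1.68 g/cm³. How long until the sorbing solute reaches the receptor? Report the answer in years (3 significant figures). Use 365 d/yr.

9.44 years

K = 2.20e-4 m/s × 86400 s/d = 19.01 m/d
Darcy flux q = K·i = 19.01 × 8.3e-4 = 0.01578 m/d
v_s = q/n_e = 0.01578/0.31 = 0.05089 m/d
Retardation R = 1 + ρ_b·K_d/n = 1 + 1.68×0.74/0.31 = 5.010
Contaminant velocity v_c = v/R = 0.05089/5.010 = 0.01016 m/d
t = L/v_c = 35.0/0.01016 = 3446 d
   = 3446/365 = 9.44 yr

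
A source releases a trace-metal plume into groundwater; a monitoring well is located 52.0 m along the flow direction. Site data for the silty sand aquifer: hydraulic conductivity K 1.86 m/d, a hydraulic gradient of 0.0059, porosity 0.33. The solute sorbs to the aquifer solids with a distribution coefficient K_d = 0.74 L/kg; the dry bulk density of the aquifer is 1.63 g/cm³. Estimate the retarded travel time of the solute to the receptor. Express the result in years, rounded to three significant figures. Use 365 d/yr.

q = Ki = 1.86 × 0.0059 = 0.01097 m/d
v_s = q/n_e = 0.01097/0.33 = 0.03325 m/d
Retardation R = 1 + ρ_b·K_d/n = 1 + 1.63×0.74/0.33 = 4.655
Contaminant velocity v_c = v/R = 0.03325/4.655 = 0.007144 m/d
t = L/v_c = 52.0/0.007144 = 7279 d
   = 7279/365 = 19.9 yr

19.9 years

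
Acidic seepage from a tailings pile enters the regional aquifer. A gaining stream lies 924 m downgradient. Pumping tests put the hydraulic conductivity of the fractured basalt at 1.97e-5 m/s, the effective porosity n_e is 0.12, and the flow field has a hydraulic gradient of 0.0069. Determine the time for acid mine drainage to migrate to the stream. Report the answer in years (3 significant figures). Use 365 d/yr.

K = 1.97e-5 m/s × 86400 s/d = 1.702 m/d
q = Ki = 1.702 × 0.0069 = 0.01174 m/d
v_s = q/n_e = 0.01174/0.12 = 0.09787 m/d
t = L / v = 924 / 0.09787 = 9441 d
   = 9441 / 365 = 25.9 yr

25.9 years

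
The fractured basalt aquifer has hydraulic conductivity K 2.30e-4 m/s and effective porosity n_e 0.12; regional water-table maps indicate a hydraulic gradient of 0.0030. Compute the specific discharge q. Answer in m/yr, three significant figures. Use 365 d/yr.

K = 2.30e-4 m/s × 86400 s/d = 19.87 m/d
q = Ki = 19.87 × 0.0030 = 0.05962 m/d
   = 0.05962 × 365 = 21.8 m/yr

21.8 m/yr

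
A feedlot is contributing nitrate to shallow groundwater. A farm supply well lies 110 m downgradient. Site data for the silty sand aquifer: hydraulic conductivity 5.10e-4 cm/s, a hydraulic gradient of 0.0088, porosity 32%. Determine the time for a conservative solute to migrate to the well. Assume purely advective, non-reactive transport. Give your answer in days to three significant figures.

9080 days

K = 5.10e-4 cm/s × 864 = 0.4406 m/d
Specific discharge q = 0.4406 × 0.0088 = 0.003878 m/d
Average linear velocity = 0.003878 / 0.32 = 0.01212 m/d
t = L / v = 110 / 0.01212 = 9078 d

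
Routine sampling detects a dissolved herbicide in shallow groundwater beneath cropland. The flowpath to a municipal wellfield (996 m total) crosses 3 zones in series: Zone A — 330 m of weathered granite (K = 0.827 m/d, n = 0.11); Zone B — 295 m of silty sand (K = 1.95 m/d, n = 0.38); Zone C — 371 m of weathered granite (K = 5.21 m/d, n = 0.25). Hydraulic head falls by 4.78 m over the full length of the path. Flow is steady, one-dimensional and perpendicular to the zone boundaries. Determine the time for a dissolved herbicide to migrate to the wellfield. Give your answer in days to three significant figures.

Continuity: the same q passes through each zone, so ΔH = q·Σ(L_j/K_j) — the zones act as resistances in series.
Σ(L/K) = 330/0.827 + 295/1.95 + 371/5.21 = 399.0 + 151.3 + 71.21 = 621.5 d
q = ΔH / Σ(L/K) = 4.78 / 621.5 = 0.007691 m/d (same in every zone)
Zone A: v = q/n = 0.007691/0.11 = 0.06992 m/d → t_A = 330/0.06992 = 4720 d
Zone B: v = q/n = 0.007691/0.38 = 0.02024 m/d → t_B = 295/0.02024 = 14580 d
Zone C: v = q/n = 0.007691/0.25 = 0.03076 m/d → t_C = 371/0.03076 = 12060 d
Total t = 4720 + 14580 + 12060 = 31360 d

31400 days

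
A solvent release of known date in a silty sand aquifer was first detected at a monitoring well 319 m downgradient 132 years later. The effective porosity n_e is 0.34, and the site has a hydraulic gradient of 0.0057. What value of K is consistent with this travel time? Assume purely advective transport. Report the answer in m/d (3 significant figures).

t = 132 years = 48180 d
v = L / t = 319 / 48180 = 0.006621 m/d
K = v · n / i = 0.006621 × 0.34 / 0.0057 = 0.395 m/d

0.395 m/d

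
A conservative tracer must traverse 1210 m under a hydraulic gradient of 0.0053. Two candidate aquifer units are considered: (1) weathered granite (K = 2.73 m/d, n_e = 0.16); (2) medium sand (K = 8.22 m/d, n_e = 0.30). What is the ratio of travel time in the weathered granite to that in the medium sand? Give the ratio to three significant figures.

Unit 1 (weathered granite): v = 2.73×0.0053/0.16 = 0.09043 m/d, t = 1210/0.09043 = 13380 d
Unit 2 (medium sand): v = 8.22×0.0053/0.30 = 0.1452 m/d, t = 1210/0.1452 = 8332 d
t(weathered granite) / t(medium sand) = 13380/8332 = 1.61

1.61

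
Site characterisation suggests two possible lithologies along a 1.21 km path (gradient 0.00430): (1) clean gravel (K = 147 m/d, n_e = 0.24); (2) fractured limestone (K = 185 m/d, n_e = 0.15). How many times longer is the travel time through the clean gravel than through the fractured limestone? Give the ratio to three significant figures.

2.01

Unit 1 (clean gravel): v = 147×0.0043/0.24 = 2.634 m/d, t = 1210/2.634 = 459.4 d
Unit 2 (fractured limestone): v = 185×0.0043/0.15 = 5.303 m/d, t = 1210/5.303 = 228.2 d
t(clean gravel) / t(fractured limestone) = 459.4/228.2 = 2.01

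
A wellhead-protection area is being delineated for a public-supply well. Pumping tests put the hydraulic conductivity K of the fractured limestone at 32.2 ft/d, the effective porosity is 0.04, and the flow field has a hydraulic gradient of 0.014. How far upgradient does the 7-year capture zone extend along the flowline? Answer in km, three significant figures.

8.78 km

K = 32.2 ft/d × 0.3048 = 9.815 m/d
Darcy flux q = K·i = 9.815 × 0.014 = 0.1374 m/d
Average linear velocity = 0.1374 / 0.04 = 3.435 m/d
T = 7 yr × 365 = 2555 d
L = v × T = 3.435 × 2555 = 8777 m
   = 8.78 km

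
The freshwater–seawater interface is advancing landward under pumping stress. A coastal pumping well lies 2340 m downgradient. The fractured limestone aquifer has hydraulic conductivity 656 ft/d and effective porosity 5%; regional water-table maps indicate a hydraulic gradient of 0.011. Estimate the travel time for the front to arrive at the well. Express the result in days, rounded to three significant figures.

K = 656 ft/d × 0.3048 = 199.9 m/d
Darcy flux q = K·i = 199.9 × 0.011 = 2.199 m/d
v = Ki/n = 199.9·0.011/0.05 = 43.99 m/d
t = L / v = 2340 / 43.99 = 53.20 d

53.2 days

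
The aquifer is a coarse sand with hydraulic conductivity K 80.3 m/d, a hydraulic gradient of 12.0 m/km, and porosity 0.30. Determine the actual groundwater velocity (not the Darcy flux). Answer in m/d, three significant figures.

q = Ki = 80.3 × 0.012 = 0.9636 m/d
v = Ki/n = 80.3·0.012/0.30 = 3.212 m/d

3.21 m/d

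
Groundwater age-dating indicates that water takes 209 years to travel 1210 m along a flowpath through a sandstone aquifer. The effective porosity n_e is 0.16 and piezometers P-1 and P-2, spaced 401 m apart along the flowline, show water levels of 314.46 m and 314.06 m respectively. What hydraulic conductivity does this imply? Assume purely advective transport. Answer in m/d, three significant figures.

Hydraulic gradient i = (314.46 − 314.06) / 401 = 0.40 / 401 = 9.975e-4
t = 209 years = 76290 d
v = L / t = 1210 / 76290 = 0.01586 m/d
K = v · n / i = 0.01586 × 0.16 / 9.975e-4 = 2.54 m/d

2.54 m/d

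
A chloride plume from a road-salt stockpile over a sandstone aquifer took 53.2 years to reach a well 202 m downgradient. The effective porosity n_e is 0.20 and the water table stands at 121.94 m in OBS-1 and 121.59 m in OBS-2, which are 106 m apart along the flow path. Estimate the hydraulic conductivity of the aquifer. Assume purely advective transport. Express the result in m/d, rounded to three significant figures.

Hydraulic gradient i = (121.94 − 121.59) / 106 = 0.35 / 106 = 0.003302
t = 53.2 years = 19420 d
v = L / t = 202 / 19420 = 0.01040 m/d
K = v · n / i = 0.01040 × 0.20 / 0.003302 = 0.630 m/d

0.630 m/d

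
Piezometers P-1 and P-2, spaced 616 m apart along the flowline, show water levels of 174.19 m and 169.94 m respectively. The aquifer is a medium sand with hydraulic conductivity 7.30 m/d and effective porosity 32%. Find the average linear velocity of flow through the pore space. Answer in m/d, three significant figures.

Hydraulic gradient i = (174.19 − 169.94) / 616 = 4.25 / 616 = 0.006899
Darcy flux q = K·i = 7.30 × 0.006899 = 0.05037 m/d
v = Ki/n = 7.30·0.006899/0.32 = 0.1574 m/d

0.157 m/d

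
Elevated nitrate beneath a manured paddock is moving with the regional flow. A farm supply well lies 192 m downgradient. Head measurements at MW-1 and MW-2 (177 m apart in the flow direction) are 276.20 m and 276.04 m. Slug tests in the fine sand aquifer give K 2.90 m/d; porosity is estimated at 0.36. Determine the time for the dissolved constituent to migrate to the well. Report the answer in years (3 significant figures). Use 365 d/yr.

72.2 years

Hydraulic gradient i = (276.20 − 276.04) / 177 = 0.16 / 177 = 9.040e-4
Darcy flux q = K·i = 2.90 × 9.040e-4 = 0.002621 m/d
Average linear velocity = 0.002621 / 0.36 = 0.007282 m/d
t = L / v = 192 / 0.007282 = 26370 d
   = 26370 / 365 = 72.2 yr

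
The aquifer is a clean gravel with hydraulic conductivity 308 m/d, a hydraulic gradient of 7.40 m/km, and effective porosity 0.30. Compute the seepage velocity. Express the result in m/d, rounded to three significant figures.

q = Ki = 308 × 0.0074 = 2.279 m/d
Seepage velocity v = q / n = 2.279 / 0.30 = 7.597 m/d

7.60 m/d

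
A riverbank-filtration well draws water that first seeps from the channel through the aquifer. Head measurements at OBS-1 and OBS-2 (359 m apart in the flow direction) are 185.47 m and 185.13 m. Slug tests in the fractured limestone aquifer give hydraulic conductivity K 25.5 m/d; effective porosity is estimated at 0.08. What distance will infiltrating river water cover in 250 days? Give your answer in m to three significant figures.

Hydraulic gradient i = (185.47 − 185.13) / 359 = 0.34 / 359 = 9.471e-4
Darcy flux q = K·i = 25.5 × 9.471e-4 = 0.02415 m/d
v = Ki/n = 25.5·9.471e-4/0.08 = 0.3019 m/d
L = v × T = 0.3019 × 250 = 75.47 m

75.5 m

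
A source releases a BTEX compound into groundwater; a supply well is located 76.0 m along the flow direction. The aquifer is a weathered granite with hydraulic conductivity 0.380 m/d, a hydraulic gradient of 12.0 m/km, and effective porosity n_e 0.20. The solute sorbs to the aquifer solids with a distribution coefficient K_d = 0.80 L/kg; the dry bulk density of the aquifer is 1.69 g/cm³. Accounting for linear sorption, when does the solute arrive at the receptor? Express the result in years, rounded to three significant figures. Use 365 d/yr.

70.9 years

q = Ki = 0.380 × 0.012 = 0.004560 m/d
v = Ki/n = 0.380·0.012/0.20 = 0.02280 m/d
Retardation R = 1 + ρ_b·K_d/n = 1 + 1.69×0.80/0.20 = 7.760
Contaminant velocity v_c = v/R = 0.02280/7.760 = 0.002938 m/d
t = L/v_c = 76.0/0.002938 = 25870 d
   = 25870/365 = 70.9 yr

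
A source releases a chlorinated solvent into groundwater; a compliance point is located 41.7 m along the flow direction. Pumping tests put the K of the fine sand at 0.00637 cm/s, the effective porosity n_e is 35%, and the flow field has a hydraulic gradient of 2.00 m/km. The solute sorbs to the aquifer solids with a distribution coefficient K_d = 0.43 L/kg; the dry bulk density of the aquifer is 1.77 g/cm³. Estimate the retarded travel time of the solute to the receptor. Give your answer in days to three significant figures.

K = 0.00637 cm/s × 864 = 5.504 m/d
q = Ki = 5.504 × 0.0020 = 0.01101 m/d
Average linear velocity = 0.01101 / 0.35 = 0.03145 m/d
Retardation R = 1 + ρ_b·K_d/n = 1 + 1.77×0.43/0.35 = 3.175
Contaminant velocity v_c = v/R = 0.03145/3.175 = 0.009907 m/d
t = L/v_c = 41.7/0.009907 = 4209 d

4210 days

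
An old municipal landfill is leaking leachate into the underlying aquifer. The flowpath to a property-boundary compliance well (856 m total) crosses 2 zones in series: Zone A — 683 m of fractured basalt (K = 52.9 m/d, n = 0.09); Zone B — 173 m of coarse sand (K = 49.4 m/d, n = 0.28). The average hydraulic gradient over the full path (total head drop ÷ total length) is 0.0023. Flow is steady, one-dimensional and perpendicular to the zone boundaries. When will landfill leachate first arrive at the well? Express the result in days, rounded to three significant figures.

916 days

For zones in series the flux q is common to all zones; the equivalent conductivity is the harmonic (thickness-weighted) mean, K_eq = L_total / Σ(L_j/K_j).
Σ(L/K) = 683/52.9 + 173/49.4 = 12.91 + 3.502 = 16.41 d
K_eq = L_total / Σ(L/K) = 856 / 16.41 = 52.15 m/d
q = K_eq · i = 52.15 × 0.0023 = 0.1200 m/d (same in every zone)
Zone A: v = q/n = 0.1200/0.09 = 1.333 m/d → t_A = 683/1.333 = 512.5 d
Zone B: v = q/n = 0.1200/0.28 = 0.4284 m/d → t_B = 173/0.4284 = 403.8 d
Total t = 512.5 + 403.8 = 916.3 d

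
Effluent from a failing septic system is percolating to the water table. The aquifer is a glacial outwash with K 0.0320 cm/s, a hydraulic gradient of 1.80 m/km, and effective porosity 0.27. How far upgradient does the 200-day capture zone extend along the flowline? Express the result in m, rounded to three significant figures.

36.9 m

K = 0.0320 cm/s × 864 = 27.65 m/d
Specific discharge q = 27.65 × 0.0018 = 0.04977 m/d
v_s = q/n_e = 0.04977/0.27 = 0.1843 m/d
L = v × T = 0.1843 × 200 = 36.86 m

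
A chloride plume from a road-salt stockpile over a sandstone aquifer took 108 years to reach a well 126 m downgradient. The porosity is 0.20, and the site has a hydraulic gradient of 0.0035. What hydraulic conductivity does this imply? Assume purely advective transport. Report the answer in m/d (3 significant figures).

0.183 m/d

t = 108 years = 39420 d
v = L / t = 126 / 39420 = 0.003196 m/d
K = v · n / i = 0.003196 × 0.20 / 0.0035 = 0.183 m/d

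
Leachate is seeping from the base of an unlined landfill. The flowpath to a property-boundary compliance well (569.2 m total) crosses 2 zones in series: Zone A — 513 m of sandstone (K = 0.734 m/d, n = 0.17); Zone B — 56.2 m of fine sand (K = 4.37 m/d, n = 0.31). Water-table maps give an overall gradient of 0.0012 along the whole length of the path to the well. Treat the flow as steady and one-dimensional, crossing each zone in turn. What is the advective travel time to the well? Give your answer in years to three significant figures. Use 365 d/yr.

For zones in series the flux q is common to all zones; the equivalent conductivity is the harmonic (thickness-weighted) mean, K_eq = L_total / Σ(L_j/K_j).
Σ(L/K) = 513/0.734 + 56.2/4.37 = 698.9 + 12.86 = 711.8 d
K_eq = L_total / Σ(L/K) = 569.2 / 711.8 = 0.7997 m/d
q = K_eq · i = 0.7997 × 0.0012 = 9.596e-4 m/d (same in every zone)
Zone A: v = q/n = 9.596e-4/0.17 = 0.005645 m/d → t_A = 513/0.005645 = 90880 d
Zone B: v = q/n = 9.596e-4/0.31 = 0.003096 m/d → t_B = 56.2/0.003096 = 18150 d
Total t = 90880 + 18150 = 109000 d
   = 109000 / 365 = 299 yr

299 years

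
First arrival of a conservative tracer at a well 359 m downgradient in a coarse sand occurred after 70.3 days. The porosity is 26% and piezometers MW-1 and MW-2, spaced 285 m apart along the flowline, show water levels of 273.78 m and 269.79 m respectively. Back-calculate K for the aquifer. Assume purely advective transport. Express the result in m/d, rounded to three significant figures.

Hydraulic gradient i = (273.78 − 269.79) / 285 = 3.99 / 285 = 0.01400
v = L / t = 359 / 70.3 = 5.107 m/d
K = v · n / i = 5.107 × 0.26 / 0.01400 = 94.8 m/d

94.8 m/d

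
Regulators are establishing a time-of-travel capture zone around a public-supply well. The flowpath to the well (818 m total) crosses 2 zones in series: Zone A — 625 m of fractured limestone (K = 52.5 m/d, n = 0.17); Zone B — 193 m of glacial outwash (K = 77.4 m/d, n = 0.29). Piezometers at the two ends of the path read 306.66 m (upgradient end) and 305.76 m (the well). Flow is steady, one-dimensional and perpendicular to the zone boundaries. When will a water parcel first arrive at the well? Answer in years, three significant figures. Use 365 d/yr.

Total head drop ΔH = 306.66 − 305.76 = 0.90 m
Continuity: the same q passes through each zone, so ΔH = q·Σ(L_j/K_j) — the zones act as resistances in series.
Σ(L/K) = 625/52.5 + 193/77.4 = 11.90 + 2.494 = 14.40 d
q = ΔH / Σ(L/K) = 0.90 / 14.40 = 0.06251 m/d (same in every zone)
Zone A: v = q/n = 0.06251/0.17 = 0.3677 m/d → t_A = 625/0.3677 = 1700 d
Zone B: v = q/n = 0.06251/0.29 = 0.2155 m/d → t_B = 193/0.2155 = 895.4 d
Total t = 1700 + 895.4 = 2595 d
   = 2595 / 365 = 7.11 yr

7.11 years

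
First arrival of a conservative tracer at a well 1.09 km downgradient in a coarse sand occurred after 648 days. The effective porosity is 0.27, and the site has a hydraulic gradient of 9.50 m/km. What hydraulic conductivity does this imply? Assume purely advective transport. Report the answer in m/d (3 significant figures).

L = 1.09 km = 1090 m
v = L / t = 1090 / 648 = 1.682 m/d
K = v · n / i = 1.682 × 0.27 / 0.0095 = 47.8 m/d

47.8 m/d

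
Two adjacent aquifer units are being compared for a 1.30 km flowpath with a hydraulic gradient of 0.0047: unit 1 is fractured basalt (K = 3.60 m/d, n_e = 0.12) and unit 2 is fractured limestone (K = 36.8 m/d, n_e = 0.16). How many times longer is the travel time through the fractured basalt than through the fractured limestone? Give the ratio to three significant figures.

Unit 1 (fractured basalt): v = 3.60×0.0047/0.12 = 0.1410 m/d, t = 1300/0.1410 = 9220 d
Unit 2 (fractured limestone): v = 36.8×0.0047/0.16 = 1.081 m/d, t = 1300/1.081 = 1203 d
t(fractured basalt) / t(fractured limestone) = 9220/1203 = 7.67

7.67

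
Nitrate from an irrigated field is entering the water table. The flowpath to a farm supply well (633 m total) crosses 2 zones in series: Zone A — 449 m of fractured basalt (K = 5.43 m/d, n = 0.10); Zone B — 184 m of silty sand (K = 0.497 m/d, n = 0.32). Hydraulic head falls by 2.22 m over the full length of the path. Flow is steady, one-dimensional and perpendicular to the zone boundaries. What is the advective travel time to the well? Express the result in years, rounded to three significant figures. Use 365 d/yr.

Steady 1-D flow in series ⇒ the Darcy flux q is identical in every zone and the zone head losses add (resistances L/K in series).
Σ(L/K) = 449/5.43 + 184/0.497 = 82.69 + 370.2 = 452.9 d
q = ΔH / Σ(L/K) = 2.22 / 452.9 = 0.004902 m/d (same in every zone)
Zone A: v = q/n = 0.004902/0.10 = 0.04902 m/d → t_A = 449/0.04902 = 9160 d
Zone B: v = q/n = 0.004902/0.32 = 0.01532 m/d → t_B = 184/0.01532 = 12010 d
Total t = 9160 + 12010 = 21170 d
   = 21170 / 365 = 58.0 yr

58.0 years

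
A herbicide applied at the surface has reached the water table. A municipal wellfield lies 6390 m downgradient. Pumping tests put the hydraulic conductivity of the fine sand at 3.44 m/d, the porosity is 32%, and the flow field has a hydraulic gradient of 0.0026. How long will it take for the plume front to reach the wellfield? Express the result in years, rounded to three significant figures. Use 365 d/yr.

q = Ki = 3.44 × 0.0026 = 0.008944 m/d
v_s = q/n_e = 0.008944/0.32 = 0.02795 m/d
t = L / v = 6390 / 0.02795 = 228600 d
   = 228600 / 365 = 626 yr

626 years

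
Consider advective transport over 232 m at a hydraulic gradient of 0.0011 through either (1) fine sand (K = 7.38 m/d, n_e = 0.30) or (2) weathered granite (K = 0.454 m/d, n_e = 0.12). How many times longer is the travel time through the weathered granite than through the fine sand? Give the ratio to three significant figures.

Unit 1 (fine sand): v = 7.38×0.0011/0.30 = 0.02706 m/d, t = 232/0.02706 = 8574 d
Unit 2 (weathered granite): v = 0.454×0.0011/0.12 = 0.004162 m/d, t = 232/0.004162 = 55750 d
t(weathered granite) / t(fine sand) = 55750/8574 = 6.50

6.50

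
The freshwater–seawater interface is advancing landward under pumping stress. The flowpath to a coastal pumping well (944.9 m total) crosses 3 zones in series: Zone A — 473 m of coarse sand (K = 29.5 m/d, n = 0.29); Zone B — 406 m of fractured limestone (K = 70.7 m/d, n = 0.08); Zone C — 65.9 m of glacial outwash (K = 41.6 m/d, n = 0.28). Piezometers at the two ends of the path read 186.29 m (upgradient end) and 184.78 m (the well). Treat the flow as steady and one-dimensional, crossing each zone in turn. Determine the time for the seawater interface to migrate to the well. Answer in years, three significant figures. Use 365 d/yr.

7.97 years

Total head drop ΔH = 186.29 − 184.78 = 1.51 m
Steady 1-D flow in series ⇒ the Darcy flux q is identical in every zone and the zone head losses add (resistances L/K in series).
Σ(L/K) = 473/29.5 + 406/70.7 + 65.9/41.6 = 16.03 + 5.743 + 1.584 = 23.36 d
q = ΔH / Σ(L/K) = 1.51 / 23.36 = 0.06464 m/d (same in every zone)
Zone A: v = q/n = 0.06464/0.29 = 0.2229 m/d → t_A = 473/0.2229 = 2122 d
Zone B: v = q/n = 0.06464/0.08 = 0.8080 m/d → t_B = 406/0.8080 = 502.5 d
Zone C: v = q/n = 0.06464/0.28 = 0.2309 m/d → t_C = 65.9/0.2309 = 285.5 d
Total t = 2122 + 502.5 + 285.5 = 2910 d
   = 2910 / 365 = 7.97 yr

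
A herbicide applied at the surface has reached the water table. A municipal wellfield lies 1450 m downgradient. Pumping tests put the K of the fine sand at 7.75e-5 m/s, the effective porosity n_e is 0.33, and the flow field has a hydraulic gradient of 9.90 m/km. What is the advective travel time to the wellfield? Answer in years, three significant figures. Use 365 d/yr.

K = 7.75e-5 m/s × 86400 s/d = 6.696 m/d
q = Ki = 6.696 × 0.0099 = 0.06629 m/d
Seepage velocity v = q / n = 0.06629 / 0.33 = 0.2009 m/d
t = L / v = 1450 / 0.2009 = 7218 d
   = 7218 / 365 = 19.8 yr

19.8 years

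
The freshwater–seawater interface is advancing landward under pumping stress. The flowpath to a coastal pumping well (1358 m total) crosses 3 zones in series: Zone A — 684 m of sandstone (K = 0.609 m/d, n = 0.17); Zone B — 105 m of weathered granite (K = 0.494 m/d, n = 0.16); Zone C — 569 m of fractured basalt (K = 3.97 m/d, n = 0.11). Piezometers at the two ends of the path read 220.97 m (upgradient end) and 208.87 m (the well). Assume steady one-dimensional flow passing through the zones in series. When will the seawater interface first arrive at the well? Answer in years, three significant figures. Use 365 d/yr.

Total head drop ΔH = 220.97 − 208.87 = 12.10 m
Steady 1-D flow in series ⇒ the Darcy flux q is identical in every zone and the zone head losses add (resistances L/K in series).
Σ(L/K) = 684/0.609 + 105/0.494 + 569/3.97 = 1123 + 212.6 + 143.3 = 1479 d
q = ΔH / Σ(L/K) = 12.10 / 1479 = 0.008181 m/d (same in every zone)
Zone A: v = q/n = 0.008181/0.17 = 0.04812 m/d → t_A = 684/0.04812 = 14210 d
Zone B: v = q/n = 0.008181/0.16 = 0.05113 m/d → t_B = 105/0.05113 = 2054 d
Zone C: v = q/n = 0.008181/0.11 = 0.07437 m/d → t_C = 569/0.07437 = 7651 d
Total t = 14210 + 2054 + 7651 = 23920 d
   = 23920 / 365 = 65.5 yr

65.5 years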